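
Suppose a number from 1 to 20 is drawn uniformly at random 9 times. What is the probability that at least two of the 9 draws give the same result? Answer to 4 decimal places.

0.8810

P(all 9 different) = 20/20 · 19/20 · ··· · 12/20 ≈ 0.1190.
P(at least two equal) = 1 − 0.1190 = 0.8810.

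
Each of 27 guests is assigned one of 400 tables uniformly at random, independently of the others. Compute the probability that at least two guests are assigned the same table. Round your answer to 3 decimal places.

It's easier to compute the probability that all 27 are distinct.
P(all distinct) = 400/400 · 399/400 · ··· · 374/400 ≈ 0.408.
So the probability of at least one match is 1 − 0.408 = 0.592.

0.592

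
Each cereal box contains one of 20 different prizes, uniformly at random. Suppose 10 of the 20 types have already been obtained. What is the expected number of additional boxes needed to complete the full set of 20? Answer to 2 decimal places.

58.58

Starting from 10 distinct types, each trial gives a new one with probability (20−i)/20 when i types are held, so the wait for the next new type is 20/(20−i).
E = 20/10 + 20/9 + 20/8 + 20/7 + 20/6 + 20/5 + 20/4 + 20/3 + 20/2 + 20/1 = 7381/126 ≈ 58.58.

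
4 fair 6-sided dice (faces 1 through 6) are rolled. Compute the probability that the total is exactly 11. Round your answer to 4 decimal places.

0.0802

There are 6^4 = 1296 equally likely outcomes.
The number of ordered 4-tuples from {1,…,6} summing to 11 is 104.
P(sum = 11) = 104/1296 = 13/162 ≈ 0.0802.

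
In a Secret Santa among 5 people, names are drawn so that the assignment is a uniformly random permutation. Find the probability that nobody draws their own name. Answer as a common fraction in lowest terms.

This is the derangement probability: permutations of 5 with no fixed point.
D(5) = 5! · (1 − 1/1! + 1/2! − ··· + (−1)^5/5!) = 44.
P = 44/120 = 11/30.

11/30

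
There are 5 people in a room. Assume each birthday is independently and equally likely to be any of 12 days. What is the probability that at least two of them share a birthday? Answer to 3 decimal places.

0.618

It's easier to compute the probability that all 5 are distinct.
P(all distinct) = 12/12 · 11/12 · ··· · 8/12 ≈ 0.382.
So the probability of at least one match is 1 − 0.382 = 0.618.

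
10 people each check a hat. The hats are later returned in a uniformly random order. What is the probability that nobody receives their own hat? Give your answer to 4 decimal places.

0.3679

This is the derangement probability: permutations of 10 with no fixed point.
D(10) = 10! · (1 − 1/1! + 1/2! − ··· + (−1)^10/10!) = 1334961.
P = 1334961/3628800 = 16481/44800 ≈ 0.3679.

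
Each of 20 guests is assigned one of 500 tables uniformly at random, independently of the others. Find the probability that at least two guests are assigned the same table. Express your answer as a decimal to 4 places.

0.3196

It's easier to compute the probability that all 20 are distinct.
P(all distinct) = 500/500 · 499/500 · ··· · 481/500 ≈ 0.6804.
So the probability of at least one match is 1 − 0.6804 = 0.3196.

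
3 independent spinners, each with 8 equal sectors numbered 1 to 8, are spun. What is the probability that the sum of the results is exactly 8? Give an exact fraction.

There are 8^3 = 512 equally likely outcomes.
The number of ordered 3-tuples from {1,…,8} summing to 8 is 21.
P(sum = 8) = 21/512.

21/512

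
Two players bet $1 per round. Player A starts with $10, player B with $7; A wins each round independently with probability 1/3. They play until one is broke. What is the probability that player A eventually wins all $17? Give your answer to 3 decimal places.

Let r = q/p = (2/3)/(1/3) = 2. The recurrence P(i) = p·P(i+1) + q·P(i−1) with P(0)=0, P(17)=1 gives P(i) = (1 − r^i)/(1 − r^17).
P(10) = (1 − (2)^10) / (1 − (2)^17) = 1023/131071 ≈ 0.008.

0.008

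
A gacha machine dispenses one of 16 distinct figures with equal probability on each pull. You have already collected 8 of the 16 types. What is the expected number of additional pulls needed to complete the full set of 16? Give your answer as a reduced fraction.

Starting from 8 distinct types, each trial gives a new one with probability (16−i)/16 when i types are held, so the wait for the next new type is 16/(16−i).
E = 16/8 + 16/7 + 16/6 + 16/5 + 16/4 + 16/3 + 16/2 + 16/1 = 1522/35.

1522/35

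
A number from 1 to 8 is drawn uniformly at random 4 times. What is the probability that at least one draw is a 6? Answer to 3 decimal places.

0.414

P(no draw is a 6) = (7/8)^4 ≈ 0.586.
P(at least one) = 1 − 0.586 = 0.414.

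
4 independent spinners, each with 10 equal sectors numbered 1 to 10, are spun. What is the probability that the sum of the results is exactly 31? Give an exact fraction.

There are 10^4 = 10000 equally likely outcomes.
The number of ordered 4-tuples from {1,…,10} summing to 31 is 220.
P(sum = 31) = 220/10000 = 11/500.

11/500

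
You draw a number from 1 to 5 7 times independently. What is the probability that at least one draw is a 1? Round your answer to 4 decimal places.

P(no draw is a 1) = (4/5)^7 ≈ 0.2097.
P(at least one) = 1 − 0.2097 = 0.7903.

0.7903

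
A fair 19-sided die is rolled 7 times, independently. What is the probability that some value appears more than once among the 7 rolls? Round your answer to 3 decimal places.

P(all 7 different) = 19/19 · 18/19 · ··· · 13/19 ≈ 0.284.
P(at least two equal) = 1 − 0.284 = 0.716.

0.716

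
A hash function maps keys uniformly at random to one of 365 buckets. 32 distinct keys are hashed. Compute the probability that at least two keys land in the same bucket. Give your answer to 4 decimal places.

0.7533

It's easier to compute the probability that all 32 are distinct.
P(all distinct) = 365/365 · 364/365 · ··· · 334/365 ≈ 0.2467.
So the probability of at least one match is 1 − 0.2467 = 0.7533.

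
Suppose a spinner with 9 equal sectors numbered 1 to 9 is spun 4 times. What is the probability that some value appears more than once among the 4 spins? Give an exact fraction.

P(all 4 different) = 9/9 · 8/9 · ··· · 6/9 = 112/243.
P(at least two equal) = 1 − 112/243 = 131/243.

131/243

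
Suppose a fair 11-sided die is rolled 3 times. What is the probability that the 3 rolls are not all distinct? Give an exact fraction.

31/121

P(all 3 different) = 11/11 · 10/11 · ··· · 9/11 = 90/121.
P(at least two equal) = 1 − 90/121 = 31/121.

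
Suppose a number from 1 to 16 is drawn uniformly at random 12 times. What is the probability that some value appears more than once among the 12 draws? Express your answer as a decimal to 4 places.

0.9969

P(all 12 different) = 16/16 · 15/16 · ··· · 5/16 ≈ 0.0031.
P(at least two equal) = 1 − 0.0031 = 0.9969.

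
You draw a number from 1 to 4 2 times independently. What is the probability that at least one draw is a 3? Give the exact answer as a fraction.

P(no draw is a 3) = (3/4)^2 = 9/16.
P(at least one) = 1 − 9/16 = 7/16.

7/16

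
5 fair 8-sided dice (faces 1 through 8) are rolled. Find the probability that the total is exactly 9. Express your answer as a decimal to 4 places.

There are 8^5 = 32768 equally likely outcomes.
The number of ordered 5-tuples from {1,…,8} summing to 9 is 70.
P(sum = 9) = 70/32768 = 35/16384 ≈ 0.0021.

0.0021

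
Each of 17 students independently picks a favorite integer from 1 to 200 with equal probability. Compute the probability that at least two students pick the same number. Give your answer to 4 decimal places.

It's easier to compute the probability that all 17 are distinct.
P(all distinct) = 200/200 · 199/200 · ··· · 184/200 ≈ 0.4968.
So the probability of at least one match is 1 − 0.4968 = 0.5032.

0.5032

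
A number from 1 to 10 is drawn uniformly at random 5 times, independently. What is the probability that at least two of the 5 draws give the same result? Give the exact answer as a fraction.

436/625

P(all 5 different) = 10/10 · 9/10 · ··· · 6/10 = 189/625.
P(at least two equal) = 1 − 189/625 = 436/625.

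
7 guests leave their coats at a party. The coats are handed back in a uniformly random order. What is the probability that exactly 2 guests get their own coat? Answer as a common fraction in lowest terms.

11/60

Choose which 2 of the 7 are fixed: C(7,2) = 21 ways.
The remaining 5 must have no fixed point: D(5) = 44.
P = 21·44/5040 = 11/60.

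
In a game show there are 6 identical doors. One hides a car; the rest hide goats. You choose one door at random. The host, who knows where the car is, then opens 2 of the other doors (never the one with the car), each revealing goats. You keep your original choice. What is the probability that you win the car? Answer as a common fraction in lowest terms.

The host can always open 2 empty doors regardless of your choice, so the reveals give no information about your original door.
P(win by staying) = 1/6.

1/6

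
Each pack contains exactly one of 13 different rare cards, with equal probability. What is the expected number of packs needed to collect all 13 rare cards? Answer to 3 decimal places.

41.342

After i distinct types are collected, each trial gives a new one with probability (13−i)/13, so the expected wait for the next new type is 13/(13−i).
E = 13/13 + 13/12 + 13/11 + 13/10 + 13/9 + 13/8 + 13/7 + 13/6 + 13/5 + 13/4 + 13/3 + 13/2 + 13/1 = 1145993/27720 ≈ 41.342.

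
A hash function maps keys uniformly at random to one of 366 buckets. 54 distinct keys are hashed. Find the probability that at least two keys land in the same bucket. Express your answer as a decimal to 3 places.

0.984

It's easier to compute the probability that all 54 are distinct.
P(all distinct) = 366/366 · 365/366 · ··· · 313/366 ≈ 0.016.
So the probability of at least one match is 1 − 0.016 = 0.984.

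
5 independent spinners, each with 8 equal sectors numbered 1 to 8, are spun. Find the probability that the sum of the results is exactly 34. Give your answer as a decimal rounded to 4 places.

There are 8^5 = 32768 equally likely outcomes.
The number of ordered 5-tuples from {1,…,8} summing to 34 is 210.
P(sum = 34) = 210/32768 = 105/16384 ≈ 0.0064.

0.0064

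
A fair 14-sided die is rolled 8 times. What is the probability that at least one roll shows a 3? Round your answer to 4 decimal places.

P(no roll shows a 3) = (13/14)^8 ≈ 0.5527.
P(at least one) = 1 − 0.5527 = 0.4473.

0.4473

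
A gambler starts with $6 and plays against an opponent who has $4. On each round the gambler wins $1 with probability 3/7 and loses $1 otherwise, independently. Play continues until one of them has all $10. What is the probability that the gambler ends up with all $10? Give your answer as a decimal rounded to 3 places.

Let r = q/p = (4/7)/(3/7) = 4/3. The recurrence P(i) = p·P(i+1) + q·P(i−1) with P(0)=0, P(10)=1 gives P(i) = (1 − r^i)/(1 − r^10).
P(6) = (1 − (4/3)^6) / (1 − (4/3)^10) = 38961/141361 ≈ 0.276.

0.276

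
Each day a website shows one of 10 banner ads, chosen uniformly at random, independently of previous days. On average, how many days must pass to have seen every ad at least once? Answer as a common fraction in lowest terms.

7381/252

After i distinct types are collected, each trial gives a new one with probability (10−i)/10, so the expected wait for the next new type is 10/(10−i).
E = 10/10 + 10/9 + 10/8 + 10/7 + 10/6 + 10/5 + 10/4 + 10/3 + 10/2 + 10/1 = 7381/252.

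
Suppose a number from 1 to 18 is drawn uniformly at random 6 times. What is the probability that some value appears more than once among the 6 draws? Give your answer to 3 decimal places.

P(all 6 different) = 18/18 · 17/18 · ··· · 13/18 ≈ 0.393.
P(at least two equal) = 1 − 0.393 = 0.607.

0.607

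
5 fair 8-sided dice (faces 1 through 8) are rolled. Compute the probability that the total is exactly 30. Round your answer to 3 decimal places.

0.028

There are 8^5 = 32768 equally likely outcomes.
The number of ordered 5-tuples from {1,…,8} summing to 30 is 926.
P(sum = 30) = 926/32768 = 463/16384 ≈ 0.028.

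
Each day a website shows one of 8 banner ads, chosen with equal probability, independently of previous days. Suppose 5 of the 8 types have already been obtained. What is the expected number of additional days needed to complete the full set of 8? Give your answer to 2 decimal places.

14.67

Starting from 5 distinct types, each trial gives a new one with probability (8−i)/8 when i types are held, so the wait for the next new type is 8/(8−i).
E = 8/3 + 8/2 + 8/1 = 44/3 ≈ 14.67.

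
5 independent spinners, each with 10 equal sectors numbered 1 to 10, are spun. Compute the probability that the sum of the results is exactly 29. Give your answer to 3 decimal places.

0.059

There are 10^5 = 100000 equally likely outcomes.
The number of ordered 5-tuples from {1,…,10} summing to 29 is 5875.
P(sum = 29) = 5875/100000 = 47/800 ≈ 0.059.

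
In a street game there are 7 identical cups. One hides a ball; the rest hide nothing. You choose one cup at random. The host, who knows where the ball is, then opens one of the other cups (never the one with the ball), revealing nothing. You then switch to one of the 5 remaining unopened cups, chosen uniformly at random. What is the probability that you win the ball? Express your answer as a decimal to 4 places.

Your original cup holds the ball with probability 1/7, so the other 6 collectively hold it with probability 6/7.
The host can always find an empty cup to open, so this doesn't change that 6/7; it is now spread over the 5 remaining unopened cups.
P(win by switching) = (6/7) · (1/5) = 6/35 ≈ 0.1714.

0.1714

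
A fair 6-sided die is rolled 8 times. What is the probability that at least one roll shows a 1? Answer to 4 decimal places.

P(no roll shows a 1) = (5/6)^8 ≈ 0.2326.
P(at least one) = 1 − 0.2326 = 0.7674.

0.7674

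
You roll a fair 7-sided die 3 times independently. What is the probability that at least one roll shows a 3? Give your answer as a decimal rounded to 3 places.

P(no roll shows a 3) = (6/7)^3 ≈ 0.630.
P(at least one) = 1 − 0.630 = 0.370.

0.370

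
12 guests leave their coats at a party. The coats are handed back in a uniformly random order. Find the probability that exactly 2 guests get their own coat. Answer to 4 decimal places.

Choose which 2 of the 12 are fixed: C(12,2) = 66 ways.
The remaining 10 must have no fixed point: D(10) = 1334961.
P = 66·1334961/479001600 = 16481/89600 ≈ 0.1839.

0.1839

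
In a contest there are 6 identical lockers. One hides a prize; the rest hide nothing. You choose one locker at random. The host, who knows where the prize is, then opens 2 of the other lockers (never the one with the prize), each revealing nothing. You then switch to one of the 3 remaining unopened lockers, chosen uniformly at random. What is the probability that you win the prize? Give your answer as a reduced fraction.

Your original locker holds the prize with probability 1/6, so the other 5 collectively hold it with probability 5/6.
The host can always find 2 empty lockers to open, so the reveals don't change that 5/6; it is now spread over the 3 remaining unopened lockers.
P(win by switching) = (5/6) · (1/3) = 5/18.

5/18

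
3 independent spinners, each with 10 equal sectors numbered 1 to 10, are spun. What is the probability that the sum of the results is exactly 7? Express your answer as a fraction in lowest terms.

There are 10^3 = 1000 equally likely outcomes.
The number of ordered 3-tuples from {1,…,10} summing to 7 is 15.
P(sum = 7) = 15/1000 = 3/200.

3/200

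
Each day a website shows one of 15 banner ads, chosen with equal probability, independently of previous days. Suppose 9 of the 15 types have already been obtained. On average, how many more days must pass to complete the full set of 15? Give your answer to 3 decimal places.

Starting from 9 distinct types, each trial gives a new one with probability (15−i)/15 when i types are held, so the wait for the next new type is 15/(15−i).
E = 15/6 + 15/5 + 15/4 + 15/3 + 15/2 + 15/1 = 147/4 ≈ 36.750.

36.750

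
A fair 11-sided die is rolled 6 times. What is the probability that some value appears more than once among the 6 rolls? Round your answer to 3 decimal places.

0.812

P(all 6 different) = 11/11 · 10/11 · ··· · 6/11 ≈ 0.188.
P(at least two equal) = 1 − 0.188 = 0.812.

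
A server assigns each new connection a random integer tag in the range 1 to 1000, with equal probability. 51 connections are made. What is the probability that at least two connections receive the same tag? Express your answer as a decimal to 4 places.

It's easier to compute the probability that all 51 are distinct.
P(all distinct) = 1000/1000 · 999/1000 · ··· · 950/1000 ≈ 0.2733.
So the probability of at least one match is 1 − 0.2733 = 0.7267.

0.7267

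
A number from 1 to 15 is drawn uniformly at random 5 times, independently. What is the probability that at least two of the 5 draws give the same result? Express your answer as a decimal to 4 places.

0.5255

P(all 5 different) = 15/15 · 14/15 · ··· · 11/15 ≈ 0.4745.
P(at least two equal) = 1 − 0.4745 = 0.5255.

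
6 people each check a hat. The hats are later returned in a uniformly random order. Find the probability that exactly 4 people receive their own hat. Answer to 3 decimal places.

0.021

Choose which 4 of the 6 are fixed: C(6,4) = 15 ways.
The remaining 2 must have no fixed point: D(2) = 1.
P = 15·1/720 = 1/48 ≈ 0.021.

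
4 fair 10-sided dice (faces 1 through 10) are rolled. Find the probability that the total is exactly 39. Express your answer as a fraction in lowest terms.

1/2500

There are 10^4 = 10000 equally likely outcomes.
The number of ordered 4-tuples from {1,…,10} summing to 39 is 4.
P(sum = 39) = 4/10000 = 1/2500.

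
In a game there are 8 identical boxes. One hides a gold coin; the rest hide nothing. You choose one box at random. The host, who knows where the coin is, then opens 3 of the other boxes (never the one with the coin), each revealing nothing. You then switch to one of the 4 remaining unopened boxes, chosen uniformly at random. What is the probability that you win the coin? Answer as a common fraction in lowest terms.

7/32

Your original box holds the coin with probability 1/8, so the other 7 collectively hold it with probability 7/8.
The host can always find 3 empty boxes to open, so the reveals don't change that 7/8; it is now spread over the 4 remaining unopened boxes.
P(win by switching) = (7/8) · (1/4) = 7/32.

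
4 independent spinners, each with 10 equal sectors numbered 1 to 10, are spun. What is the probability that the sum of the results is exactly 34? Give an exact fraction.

21/2500

There are 10^4 = 10000 equally likely outcomes.
The number of ordered 4-tuples from {1,…,10} summing to 34 is 84.
P(sum = 34) = 84/10000 = 21/2500.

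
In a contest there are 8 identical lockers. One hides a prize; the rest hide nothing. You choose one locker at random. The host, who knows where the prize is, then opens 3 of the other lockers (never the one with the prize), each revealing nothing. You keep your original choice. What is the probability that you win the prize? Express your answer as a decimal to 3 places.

The host can always open 3 empty lockers regardless of your choice, so the reveals give no information about your original locker.
P(win by staying) = 1/8 ≈ 0.125.

0.125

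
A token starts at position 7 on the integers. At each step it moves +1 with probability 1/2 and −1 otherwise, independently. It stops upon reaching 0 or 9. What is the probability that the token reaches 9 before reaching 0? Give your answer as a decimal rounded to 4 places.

0.7778

With a fair step, P(i) = ½P(i−1) + ½P(i+1) with P(0)=0, P(9)=1 has the linear solution P(i) = i/9.
P(7) = 7/9 ≈ 0.7778.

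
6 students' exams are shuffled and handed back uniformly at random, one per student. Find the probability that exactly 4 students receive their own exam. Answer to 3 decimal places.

0.021

Choose which 4 of the 6 are fixed: C(6,4) = 15 ways.
The remaining 2 must have no fixed point: D(2) = 1.
P = 15·1/720 = 1/48 ≈ 0.021.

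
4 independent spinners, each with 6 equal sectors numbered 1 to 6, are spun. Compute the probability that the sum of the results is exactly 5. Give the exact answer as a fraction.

1/324

There are 6^4 = 1296 equally likely outcomes.
The number of ordered 4-tuples from {1,…,6} summing to 5 is 4.
P(sum = 5) = 4/1296 = 1/324.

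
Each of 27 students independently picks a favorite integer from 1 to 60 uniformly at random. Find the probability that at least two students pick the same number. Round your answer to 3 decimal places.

0.999

It's easier to compute the probability that all 27 are distinct.
P(all distinct) = 60/60 · 59/60 · ··· · 34/60 ≈ 0.001.
So the probability of at least one match is 1 − 0.001 = 0.999.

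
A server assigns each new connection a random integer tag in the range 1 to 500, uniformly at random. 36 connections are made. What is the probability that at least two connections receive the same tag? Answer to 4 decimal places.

It's easier to compute the probability that all 36 are distinct.
P(all distinct) = 500/500 · 499/500 · ··· · 465/500 ≈ 0.2750.
So the probability of at least one match is 1 − 0.2750 = 0.7250.

0.7250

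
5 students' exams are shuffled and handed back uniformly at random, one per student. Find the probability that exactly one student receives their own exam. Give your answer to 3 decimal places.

Choose which one is fixed: C(5,1) = 5 ways.
The remaining 4 must have no fixed point: D(4) = 9.
P = 5·9/120 = 3/8 ≈ 0.375.

0.375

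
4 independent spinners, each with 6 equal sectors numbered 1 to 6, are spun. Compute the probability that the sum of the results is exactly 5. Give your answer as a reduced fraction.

There are 6^4 = 1296 equally likely outcomes.
The number of ordered 4-tuples from {1,…,6} summing to 5 is 4.
P(sum = 5) = 4/1296 = 1/324.

1/324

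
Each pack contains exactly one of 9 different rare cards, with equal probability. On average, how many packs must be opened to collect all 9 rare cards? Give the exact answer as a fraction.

7129/280

After i distinct types are collected, each trial gives a new one with probability (9−i)/9, so the expected wait for the next new type is 9/(9−i).
E = 9/9 + 9/8 + 9/7 + 9/6 + 9/5 + 9/4 + 9/3 + 9/2 + 9/1 = 7129/280.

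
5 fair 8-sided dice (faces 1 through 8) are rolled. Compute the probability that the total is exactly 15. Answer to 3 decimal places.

There are 8^5 = 32768 equally likely outcomes.
The number of ordered 5-tuples from {1,…,8} summing to 15 is 926.
P(sum = 15) = 926/32768 = 463/16384 ≈ 0.028.

0.028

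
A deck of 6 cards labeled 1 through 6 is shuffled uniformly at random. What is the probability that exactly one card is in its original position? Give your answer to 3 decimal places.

Choose which one is fixed: C(6,1) = 6 ways.
The remaining 5 must have no fixed point: D(5) = 44.
P = 6·44/720 = 11/30 ≈ 0.367.

0.367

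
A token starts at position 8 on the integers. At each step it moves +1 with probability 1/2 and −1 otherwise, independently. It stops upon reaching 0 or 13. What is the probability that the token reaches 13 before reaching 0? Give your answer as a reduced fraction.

With a fair step, P(i) = ½P(i−1) + ½P(i+1) with P(0)=0, P(13)=1 has the linear solution P(i) = i/13.
P(8) = 8/13.

8/13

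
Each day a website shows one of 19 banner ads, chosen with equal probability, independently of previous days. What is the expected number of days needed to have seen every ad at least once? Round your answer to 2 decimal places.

67.41

After i distinct types are collected, each trial gives a new one with probability (19−i)/19, so the expected wait for the next new type is 19/(19−i).
E = 19/19 + 19/18 + 19/17 + 19/16 + 19/15 + 19/14 + 19/13 + 19/12 + 19/11 + 19/10 + 19/9 + 19/8 + 19/7 + 19/6 + 19/5 + 19/4 + 19/3 + 19/2 + 19/1 = 275295799/4084080 ≈ 67.41.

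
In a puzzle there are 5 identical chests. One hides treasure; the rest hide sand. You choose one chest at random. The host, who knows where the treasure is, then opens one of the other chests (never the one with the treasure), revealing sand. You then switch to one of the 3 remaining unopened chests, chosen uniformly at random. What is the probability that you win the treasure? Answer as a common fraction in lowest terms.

4/15

Your original chest holds the treasure with probability 1/5, so the other 4 collectively hold it with probability 4/5.
The host can always find an empty chest to open, so this doesn't change that 4/5; it is now spread over the 3 remaining unopened chests.
P(win by switching) = (4/5) · (1/3) = 4/15.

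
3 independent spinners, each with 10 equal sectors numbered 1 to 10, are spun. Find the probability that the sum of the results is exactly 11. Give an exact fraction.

There are 10^3 = 1000 equally likely outcomes.
The number of ordered 3-tuples from {1,…,10} summing to 11 is 45.
P(sum = 11) = 45/1000 = 9/200.

9/200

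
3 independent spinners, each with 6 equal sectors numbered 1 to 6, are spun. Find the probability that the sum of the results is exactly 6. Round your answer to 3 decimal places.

There are 6^3 = 216 equally likely outcomes.
The number of ordered 3-tuples from {1,…,6} summing to 6 is 10.
P(sum = 6) = 10/216 = 5/108 ≈ 0.046.

0.046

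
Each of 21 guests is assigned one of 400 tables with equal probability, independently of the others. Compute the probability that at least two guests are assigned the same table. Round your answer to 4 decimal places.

It's easier to compute the probability that all 21 are distinct.
P(all distinct) = 400/400 · 399/400 · ··· · 380/400 ≈ 0.5861.
So the probability of at least one match is 1 − 0.5861 = 0.4139.

0.4139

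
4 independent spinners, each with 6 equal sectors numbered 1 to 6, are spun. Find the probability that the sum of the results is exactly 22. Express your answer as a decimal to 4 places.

There are 6^4 = 1296 equally likely outcomes.
The number of ordered 4-tuples from {1,…,6} summing to 22 is 10.
P(sum = 22) = 10/1296 = 5/648 ≈ 0.0077.

0.0077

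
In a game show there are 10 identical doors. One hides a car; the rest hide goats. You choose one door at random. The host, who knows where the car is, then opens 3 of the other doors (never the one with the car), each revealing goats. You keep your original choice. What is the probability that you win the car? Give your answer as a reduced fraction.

The host can always open 3 empty doors regardless of your choice, so the reveals give no information about your original door.
P(win by staying) = 1/10.

1/10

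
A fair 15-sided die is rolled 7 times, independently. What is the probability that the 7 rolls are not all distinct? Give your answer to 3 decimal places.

0.810

P(all 7 different) = 15/15 · 14/15 · ··· · 9/15 ≈ 0.190.
P(at least two equal) = 1 − 0.190 = 0.810.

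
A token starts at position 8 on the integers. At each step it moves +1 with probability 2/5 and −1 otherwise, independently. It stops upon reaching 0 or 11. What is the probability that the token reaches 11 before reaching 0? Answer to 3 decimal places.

0.288

Let r = q/p = (3/5)/(2/5) = 3/2. The recurrence P(i) = p·P(i+1) + q·P(i−1) with P(0)=0, P(11)=1 gives P(i) = (1 − r^i)/(1 − r^11).
P(8) = (1 − (3/2)^8) / (1 − (3/2)^11) = 50440/175099 ≈ 0.288.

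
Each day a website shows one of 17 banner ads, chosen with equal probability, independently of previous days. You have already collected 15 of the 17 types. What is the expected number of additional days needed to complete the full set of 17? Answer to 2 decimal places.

Starting from 15 distinct types, each trial gives a new one with probability (17−i)/17 when i types are held, so the wait for the next new type is 17/(17−i).
E = 17/2 + 17/1 = 51/2 ≈ 25.50.

25.50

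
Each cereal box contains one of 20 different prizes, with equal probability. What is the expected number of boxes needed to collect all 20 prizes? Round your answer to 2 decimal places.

After i distinct types are collected, each trial gives a new one with probability (20−i)/20, so the expected wait for the next new type is 20/(20−i).
E = 20/20 + 20/19 + 20/18 + 20/17 + 20/16 + 20/15 + 20/14 + 20/13 + 20/12 + 20/11 + 20/10 + 20/9 + 20/8 + 20/7 + 20/6 + 20/5 + 20/4 + 20/3 + 20/2 + 20/1 = 279175675/3879876 ≈ 71.95.

71.95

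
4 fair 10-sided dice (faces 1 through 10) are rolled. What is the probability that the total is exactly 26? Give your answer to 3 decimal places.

There are 10^4 = 10000 equally likely outcomes.
The number of ordered 4-tuples from {1,…,10} summing to 26 is 540.
P(sum = 26) = 540/10000 = 27/500 ≈ 0.054.

0.054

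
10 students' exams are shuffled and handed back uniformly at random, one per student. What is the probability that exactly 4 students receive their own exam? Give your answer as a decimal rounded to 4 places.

Choose which 4 of the 10 are fixed: C(10,4) = 210 ways.
The remaining 6 must have no fixed point: D(6) = 265.
P = 210·265/3628800 = 53/3456 ≈ 0.0153.

0.0153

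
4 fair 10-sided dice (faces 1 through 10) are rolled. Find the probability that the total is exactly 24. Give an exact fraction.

There are 10^4 = 10000 equally likely outcomes.
The number of ordered 4-tuples from {1,…,10} summing to 24 is 633.
P(sum = 24) = 633/10000.

633/10000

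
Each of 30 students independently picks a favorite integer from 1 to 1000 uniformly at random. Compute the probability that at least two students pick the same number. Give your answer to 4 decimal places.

It's easier to compute the probability that all 30 are distinct.
P(all distinct) = 1000/1000 · 999/1000 · ··· · 971/1000 ≈ 0.6445.
So the probability of at least one match is 1 − 0.6445 = 0.3555.

0.3555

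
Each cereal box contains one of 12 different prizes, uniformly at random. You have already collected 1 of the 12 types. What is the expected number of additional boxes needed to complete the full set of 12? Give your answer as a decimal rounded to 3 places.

36.239

Starting from 1 distinct type, each trial gives a new one with probability (12−i)/12 when i types are held, so the wait for the next new type is 12/(12−i).
E = 12/11 + 12/10 + 12/9 + 12/8 + 12/7 + 12/6 + 12/5 + 12/4 + 12/3 + 12/2 + 12/1 = 83711/2310 ≈ 36.239.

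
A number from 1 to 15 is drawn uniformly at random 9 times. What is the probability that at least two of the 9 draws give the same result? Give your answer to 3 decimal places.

0.953

P(all 9 different) = 15/15 · 14/15 · ··· · 7/15 ≈ 0.047.
P(at least two equal) = 1 − 0.047 = 0.953.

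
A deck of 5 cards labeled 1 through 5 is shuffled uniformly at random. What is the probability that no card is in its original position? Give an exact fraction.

11/30

This is the derangement probability: permutations of 5 with no fixed point.
D(5) = 5! · (1 − 1/1! + 1/2! − ··· + (−1)^5/5!) = 44.
P = 44/120 = 11/30.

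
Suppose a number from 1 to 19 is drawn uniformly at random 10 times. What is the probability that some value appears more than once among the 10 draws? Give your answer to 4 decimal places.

P(all 10 different) = 19/19 · 18/19 · ··· · 10/19 ≈ 0.0547.
P(at least two equal) = 1 − 0.0547 = 0.9453.

0.9453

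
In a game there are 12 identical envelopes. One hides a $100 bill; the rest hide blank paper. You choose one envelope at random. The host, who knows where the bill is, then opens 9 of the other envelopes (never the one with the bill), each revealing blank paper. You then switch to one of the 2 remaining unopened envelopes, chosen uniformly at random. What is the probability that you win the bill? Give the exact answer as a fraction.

Your original envelope holds the bill with probability 1/12, so the other 11 collectively hold it with probability 11/12.
The host can always find 9 empty envelopes to open, so the reveals don't change that 11/12; it is now spread over the 2 remaining unopened envelopes.
P(win by switching) = (11/12) · (1/2) = 11/24.

11/24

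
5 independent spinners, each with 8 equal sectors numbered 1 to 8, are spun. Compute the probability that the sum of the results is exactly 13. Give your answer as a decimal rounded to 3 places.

0.015

There are 8^5 = 32768 equally likely outcomes.
The number of ordered 5-tuples from {1,…,8} summing to 13 is 490.
P(sum = 13) = 490/32768 = 245/16384 ≈ 0.015.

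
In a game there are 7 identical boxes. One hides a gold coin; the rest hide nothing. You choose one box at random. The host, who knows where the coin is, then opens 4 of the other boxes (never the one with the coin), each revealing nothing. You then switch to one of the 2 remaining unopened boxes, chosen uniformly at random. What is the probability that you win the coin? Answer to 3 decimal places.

0.429

Your original box holds the coin with probability 1/7, so the other 6 collectively hold it with probability 6/7.
The host can always find 4 empty boxes to open, so the reveals don't change that 6/7; it is now spread over the 2 remaining unopened boxes.
P(win by switching) = (6/7) · (1/2) = 3/7 ≈ 0.429.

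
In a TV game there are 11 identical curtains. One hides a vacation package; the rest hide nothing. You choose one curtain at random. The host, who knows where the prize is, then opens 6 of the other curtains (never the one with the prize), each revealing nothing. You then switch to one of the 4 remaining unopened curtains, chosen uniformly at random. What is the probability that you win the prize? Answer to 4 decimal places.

0.2273

Your original curtain holds the prize with probability 1/11, so the other 10 collectively hold it with probability 10/11.
The host can always find 6 empty curtains to open, so the reveals don't change that 10/11; it is now spread over the 4 remaining unopened curtains.
P(win by switching) = (10/11) · (1/4) = 5/22 ≈ 0.2273.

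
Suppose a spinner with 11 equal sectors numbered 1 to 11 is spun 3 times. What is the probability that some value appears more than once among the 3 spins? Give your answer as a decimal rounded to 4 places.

0.2562

P(all 3 different) = 11/11 · 10/11 · ··· · 9/11 ≈ 0.7438.
P(at least two equal) = 1 − 0.7438 = 0.2562.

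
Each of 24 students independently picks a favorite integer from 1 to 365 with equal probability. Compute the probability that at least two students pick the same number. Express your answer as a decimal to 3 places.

0.538

It's easier to compute the probability that all 24 are distinct.
P(all distinct) = 365/365 · 364/365 · ··· · 342/365 ≈ 0.462.
So the probability of at least one match is 1 − 0.462 = 0.538.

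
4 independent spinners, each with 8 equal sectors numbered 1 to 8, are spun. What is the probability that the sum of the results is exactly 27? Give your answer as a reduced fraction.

There are 8^4 = 4096 equally likely outcomes.
The number of ordered 4-tuples from {1,…,8} summing to 27 is 56.
P(sum = 27) = 56/4096 = 7/512.

7/512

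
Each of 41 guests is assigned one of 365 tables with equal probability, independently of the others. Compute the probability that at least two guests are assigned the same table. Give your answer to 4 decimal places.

It's easier to compute the probability that all 41 are distinct.
P(all distinct) = 365/365 · 364/365 · ··· · 325/365 ≈ 0.0968.
So the probability of at least one match is 1 − 0.0968 = 0.9032.

0.9032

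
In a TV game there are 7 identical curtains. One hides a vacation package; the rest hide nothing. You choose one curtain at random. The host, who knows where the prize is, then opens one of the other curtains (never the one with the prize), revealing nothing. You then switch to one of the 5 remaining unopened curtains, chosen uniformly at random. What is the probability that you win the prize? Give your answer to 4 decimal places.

Your original curtain holds the prize with probability 1/7, so the other 6 collectively hold it with probability 6/7.
The host can always find an empty curtain to open, so this doesn't change that 6/7; it is now spread over the 5 remaining unopened curtains.
P(win by switching) = (6/7) · (1/5) = 6/35 ≈ 0.1714.

0.1714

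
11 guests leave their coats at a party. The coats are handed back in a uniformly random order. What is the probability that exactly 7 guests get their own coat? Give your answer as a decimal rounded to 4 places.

0.0001

Choose which 7 of the 11 are fixed: C(11,7) = 330 ways.
The remaining 4 must have no fixed point: D(4) = 9.
P = 330·9/39916800 = 1/13440 ≈ 0.0001.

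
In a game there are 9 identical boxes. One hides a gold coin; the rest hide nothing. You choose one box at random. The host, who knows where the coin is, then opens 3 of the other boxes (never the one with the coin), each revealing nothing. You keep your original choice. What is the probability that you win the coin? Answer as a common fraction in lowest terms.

The host can always open 3 empty boxes regardless of your choice, so the reveals give no information about your original box.
P(win by staying) = 1/9.

1/9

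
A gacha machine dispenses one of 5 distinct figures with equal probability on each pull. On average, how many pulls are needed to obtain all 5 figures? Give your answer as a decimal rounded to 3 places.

After i distinct types are collected, each trial gives a new one with probability (5−i)/5, so the expected wait for the next new type is 5/(5−i).
E = 5/5 + 5/4 + 5/3 + 5/2 + 5/1 = 137/12 ≈ 11.417.

11.417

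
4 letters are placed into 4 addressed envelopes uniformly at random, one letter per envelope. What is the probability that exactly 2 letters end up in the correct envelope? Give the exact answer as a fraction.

Choose which 2 of the 4 are fixed: C(4,2) = 6 ways.
The remaining 2 must have no fixed point: D(2) = 1.
P = 6·1/24 = 1/4.

1/4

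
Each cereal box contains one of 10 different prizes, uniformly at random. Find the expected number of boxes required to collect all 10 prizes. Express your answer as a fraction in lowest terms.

7381/252

After i distinct types are collected, each trial gives a new one with probability (10−i)/10, so the expected wait for the next new type is 10/(10−i).
E = 10/10 + 10/9 + 10/8 + 10/7 + 10/6 + 10/5 + 10/4 + 10/3 + 10/2 + 10/1 = 7381/252.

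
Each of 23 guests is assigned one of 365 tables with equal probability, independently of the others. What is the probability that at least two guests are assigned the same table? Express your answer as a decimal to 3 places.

It's easier to compute the probability that all 23 are distinct.
P(all distinct) = 365/365 · 364/365 · ··· · 343/365 ≈ 0.493.
So the probability of at least one match is 1 − 0.493 = 0.507.

0.507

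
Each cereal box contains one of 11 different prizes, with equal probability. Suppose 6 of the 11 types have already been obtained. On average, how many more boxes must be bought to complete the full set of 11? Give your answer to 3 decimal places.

Starting from 6 distinct types, each trial gives a new one with probability (11−i)/11 when i types are held, so the wait for the next new type is 11/(11−i).
E = 11/5 + 11/4 + 11/3 + 11/2 + 11/1 = 1507/60 ≈ 25.117.

25.117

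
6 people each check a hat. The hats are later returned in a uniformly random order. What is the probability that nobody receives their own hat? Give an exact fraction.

This is the derangement probability: permutations of 6 with no fixed point.
D(6) = 6! · (1 − 1/1! + 1/2! − ··· + (−1)^6/6!) = 265.
P = 265/720 = 53/144.

53/144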